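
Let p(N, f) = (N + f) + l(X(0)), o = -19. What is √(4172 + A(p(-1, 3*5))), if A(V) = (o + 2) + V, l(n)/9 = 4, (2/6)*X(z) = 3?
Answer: 29*√5 ≈ 64.846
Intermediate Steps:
X(z) = 9 (X(z) = 3*3 = 9)
l(n) = 36 (l(n) = 9*4 = 36)
p(N, f) = 36 + N + f (p(N, f) = (N + f) + 36 = 36 + N + f)
A(V) = -17 + V (A(V) = (-19 + 2) + V = -17 + V)
√(4172 + A(p(-1, 3*5))) = √(4172 + (-17 + (36 - 1 + 3*5))) = √(4172 + (-17 + (36 - 1 + 15))) = √(4172 + (-17 + 50)) = √(4172 + 33) = √4205 = 29*√5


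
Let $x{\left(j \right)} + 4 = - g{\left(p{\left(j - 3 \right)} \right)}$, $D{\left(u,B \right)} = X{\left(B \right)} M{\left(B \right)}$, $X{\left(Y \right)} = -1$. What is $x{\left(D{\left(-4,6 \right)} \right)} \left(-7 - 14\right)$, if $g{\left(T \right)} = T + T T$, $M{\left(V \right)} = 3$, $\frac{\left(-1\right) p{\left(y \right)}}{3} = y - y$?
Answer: $84$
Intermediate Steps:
$p{\left(y \right)} = 0$ ($p{\left(y \right)} = - 3 \left(y - y\right) = \left(-3\right) 0 = 0$)
$g{\left(T \right)} = T + T^{2}$
$D{\left(u,B \right)} = -3$ ($D{\left(u,B \right)} = \left(-1\right) 3 = -3$)
$x{\left(j \right)} = -4$ ($x{\left(j \right)} = -4 - 0 \left(1 + 0\right) = -4 - 0 \cdot 1 = -4 - 0 = -4 + 0 = -4$)
$x{\left(D{\left(-4,6 \right)} \right)} \left(-7 - 14\right) = - 4 \left(-7 - 14\right) = \left(-4\right) \left(-21\right) = 84$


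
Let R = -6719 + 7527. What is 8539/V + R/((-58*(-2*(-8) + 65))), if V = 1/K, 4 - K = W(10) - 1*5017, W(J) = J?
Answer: 100511193817/2349 ≈ 4.2789e+7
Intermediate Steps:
K = 5011 (K = 4 - (10 - 1*5017) = 4 - (10 - 5017) = 4 - 1*(-5007) = 4 + 5007 = 5011)
R = 808
V = 1/5011 ≈ 0.00019956
8539/V + R/((-58*(-2*(-8) + 65))) = 8539/(1/5011) + 808/((-58*(-2*(-8) + 65))) = 8539*5011 + 808/((-58*(16 + 65))) = 42788929 + 808/((-58*81)) = 42788929 + 808/(-4698) = 42788929 + 808*(-1/4698) = 42788929 - 404/2349 = 100511193817/2349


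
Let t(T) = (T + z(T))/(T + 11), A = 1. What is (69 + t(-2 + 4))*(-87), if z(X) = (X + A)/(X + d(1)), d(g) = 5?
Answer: -547752/91 ≈ -6019.3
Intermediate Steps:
z(X) = (1 + X)/(5 + X) (z(X) = (X + 1)/(X + 5) = (1 + X)/(5 + X))
t(T) = (T + (1 + T)/(5 + T))/(11 + T) (t(T) = (T + (1 + T)/(5 + T))/(T + 11) = (T + (1 + T)/(5 + T))/(11 + T))
(69 + t(-2 + 4))*(-87) = (69 + (1 + (-2 + 4) + (-2 + 4)*(5 + (-2 + 4)))/((5 + (-2 + 4))*(11 + (-2 + 4))))*(-87) = (69 + (1 + 2 + 2*(5 + 2))/((5 + 2)*(11 + 2)))*(-87) = (69 + (1 + 2 + 2*7)/(7*13))*(-87) = (69 + (1/7)*(1/13)*(1 + 2 + 14))*(-87) = (69 + (1/7)*(1/13)*17)*(-87) = (69 + 17/91)*(-87) = (6296/91)*(-87) = -547752/91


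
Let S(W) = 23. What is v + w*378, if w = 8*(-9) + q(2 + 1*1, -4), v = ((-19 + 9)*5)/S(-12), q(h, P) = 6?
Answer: -573854/23 ≈ -24950.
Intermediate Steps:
v = -50/23 (v = ((-19 + 9)*5)/23 = -10*5*(1/23) = -50*1/23 = -50/23 ≈ -2.1739)
w = -66 (w = 8*(-9) + 6 = -72 + 6 = -66)
v + w*378 = -50/23 - 66*378 = -50/23 - 24948 = -573854/23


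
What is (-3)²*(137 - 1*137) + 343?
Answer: 343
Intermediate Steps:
(-3)²*(137 - 1*137) + 343 = 9*(137 - 137) + 343 = 9*0 + 343 = 0 + 343 = 343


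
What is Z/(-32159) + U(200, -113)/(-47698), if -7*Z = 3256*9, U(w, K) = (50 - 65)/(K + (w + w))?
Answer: 57307912257/440235034834 ≈ 0.13018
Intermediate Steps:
U(w, K) = -15/(K + 2*w)
Z = -29304/7 (Z = -3256*9/7 = -1/7*29304 = -29304/7 ≈ -4186.3)
Z/(-32159) + U(200, -113)/(-47698) = -29304/7/(-32159) - 15/(-113 + 2*200)/(-47698) = -29304/7*(-1/32159) - 15/(-113 + 400)*(-1/47698) = 29304/225113 - 15/287*(-1/47698) = 29304/225113 + 15/13689326 = 57307912257/440235034834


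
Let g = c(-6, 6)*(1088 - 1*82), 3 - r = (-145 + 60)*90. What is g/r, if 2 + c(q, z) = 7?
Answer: 5030/7653 ≈ 0.65726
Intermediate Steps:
c(q, z) = 5 (c(q, z) = -2 + 7 = 5)
r = 7653 (r = 3 - (-145 + 60)*90 = 3 - (-85)*90 = 3 - 1*(-7650) = 3 + 7650 = 7653)
g = 5030 (g = 5*(1088 - 1*82) = 5*(1088 - 82) = 5*1006 = 5030)
g/r = 5030/7653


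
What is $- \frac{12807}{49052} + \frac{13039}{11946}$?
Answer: $\frac{243298303}{292987596} \approx 0.8304$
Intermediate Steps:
$- \frac{12807}{49052} + \frac{13039}{11946} = \frac{243298303}{292987596}$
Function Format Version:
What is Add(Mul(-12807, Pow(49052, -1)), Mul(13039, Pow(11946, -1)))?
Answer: Rational(243298303, 292987596) ≈ 0.83040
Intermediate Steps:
Add(Mul(-12807, Pow(49052, -1)), Mul(13039, Pow(11946, -1))) = Add(Mul(-12807, Rational(1, 49052)), Mul(13039, Rational(1, 11946))) = Add(Rational(-12807, 49052), Rational(13039, 11946)) = Rational(243298303, 292987596)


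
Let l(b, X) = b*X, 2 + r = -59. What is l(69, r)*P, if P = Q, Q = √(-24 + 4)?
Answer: -8418*I*√5 ≈ -18823.0*I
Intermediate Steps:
r = -61 (r = -2 - 59 = -61)
l(b, X) = X*b
Q = 2*I*√5 (Q = √(-20) = 2*I*√5 ≈ 4.4721*I)
P = 2*I*√5 ≈ 4.4721*I
l(69, r)*P = (-61*69)*(2*I*√5) = -8418*I*√5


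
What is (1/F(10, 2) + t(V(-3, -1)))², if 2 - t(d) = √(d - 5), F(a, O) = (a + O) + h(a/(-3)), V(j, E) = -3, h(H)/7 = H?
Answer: (65 - 68*I*√2)²/1156 ≈ -4.3452 - 10.815*I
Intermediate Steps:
h(H) = 7*H
F(a, O) = O - 4*a/3 (F(a, O) = (a + O) + 7*(a/(-3)) = (O + a) + 7*(a*(-⅓)) = (O + a) + 7*(-a/3) = (O + a) - 7*a/3 = O - 4*a/3)
t(d) = 2 - √(-5 + d) (t(d) = 2 - √(d - 5) = 2 - √(-5 + d))
(1/F(10, 2) + t(V(-3, -1)))² = (1/(2 - 4/3*10) + (2 - √(-5 - 3)))² = (1/(2 - 40/3) + (2 - √(-8)))² = (1/(-34/3) + (2 - 2*I*√2))² = (-3/34 + (2 - 2*I*√2))² = (65/34 - 2*I*√2)²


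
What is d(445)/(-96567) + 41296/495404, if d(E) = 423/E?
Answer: 147864597029/1774054728355 ≈ 0.083348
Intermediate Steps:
d(445)/(-96567) + 41296/495404 = (423/445)/(-96567) + 41296/495404 = (423*(1/445))*(-1/96567) + 41296*(1/495404) = (423/445)*(-1/96567) + 10324/123851 = -141/14324105 + 10324/123851 = 147864597029/1774054728355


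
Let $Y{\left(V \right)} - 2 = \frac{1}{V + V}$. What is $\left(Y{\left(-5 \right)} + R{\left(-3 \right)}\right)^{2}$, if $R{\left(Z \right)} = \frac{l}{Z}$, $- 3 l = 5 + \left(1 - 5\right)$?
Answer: $\frac{32761}{8100} \approx 4.0446$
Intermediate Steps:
$l = - \frac{1}{3}$ ($l = - \frac{5 + \left(1 - 5\right)}{3} = - \frac{5 - 4}{3} = \left(- \frac{1}{3}\right) 1 = - \frac{1}{3} \approx -0.33333$)
$Y{\left(V \right)} = 2 + \frac{1}{2 V}$ ($Y{\left(V \right)} = 2 + \frac{1}{V + V} = 2 + \frac{1}{2 V}$)
$R{\left(Z \right)} = - \frac{1}{3 Z}$
$\left(Y{\left(-5 \right)} + R{\left(-3 \right)}\right)^{2} = \left(\left(2 + \frac{1}{2 \left(-5\right)}\right) - \frac{1}{3 \left(-3\right)}\right)^{2} = \left(\left(2 + \frac{1}{2} \left(- \frac{1}{5}\right)\right) - - \frac{1}{9}\right)^{2} = \left(\left(2 - \frac{1}{10}\right) + \frac{1}{9}\right)^{2} = \left(\frac{19}{10} + \frac{1}{9}\right)^{2} = \left(\frac{181}{90}\right)^{2} = \frac{32761}{8100}$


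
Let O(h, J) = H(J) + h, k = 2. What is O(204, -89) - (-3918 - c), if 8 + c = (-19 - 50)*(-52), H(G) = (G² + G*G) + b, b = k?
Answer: 23546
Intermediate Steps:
b = 2
H(G) = 2 + 2*G² (H(G) = (G² + G*G) + 2 = (G² + G²) + 2 = 2*G² + 2 = 2 + 2*G²)
c = 3580 (c = -8 + (-19 - 50)*(-52) = -8 - 69*(-52) = -8 + 3588 = 3580)
O(h, J) = 2 + h + 2*J² (O(h, J) = (2 + 2*J²) + h = 2 + h + 2*J²)
O(204, -89) - (-3918 - c) = (2 + 204 + 2*(-89)²) - (-3918 - 1*3580) = (2 + 204 + 2*7921) - (-3918 - 3580) = (2 + 204 + 15842) - 1*(-7498) = 16048 + 7498 = 23546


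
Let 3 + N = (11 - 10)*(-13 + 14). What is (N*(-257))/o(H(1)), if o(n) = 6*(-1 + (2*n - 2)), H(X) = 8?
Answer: 257/39 ≈ 6.5897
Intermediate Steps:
N = -2 (N = -3 + (11 - 10)*(-13 + 14) = -3 + 1*1 = -3 + 1 = -2)
o(n) = -18 + 12*n (o(n) = 6*(-1 + (-2 + 2*n)) = 6*(-3 + 2*n) = -18 + 12*n)
(N*(-257))/o(H(1)) = (-2*(-257))/(-18 + 12*8) = 514/(-18 + 96) = 514/78 = 514*(1/78) = 257/39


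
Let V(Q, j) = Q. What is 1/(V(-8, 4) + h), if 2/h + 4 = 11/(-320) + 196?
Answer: -61429/490792 ≈ -0.12516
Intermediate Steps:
h = 640/61429 (h = 2/(-4 + (11/(-320) + 196)) = 2/(-4 + (11*(-1/320) + 196)) = 2/(-4 + (-11/320 + 196)) = 2/(-4 + 62709/320) = 2/(61429/320) = 2*(320/61429) = 640/61429 ≈ 0.010419)
1/(V(-8, 4) + h) = 1/(-8 + 640/61429) = 1/(-490792/61429) = -61429/490792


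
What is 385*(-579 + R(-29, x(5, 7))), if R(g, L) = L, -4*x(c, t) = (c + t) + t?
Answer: -898975/4 ≈ -2.2474e+5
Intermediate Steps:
x(c, t) = -t/2 - c/4 (x(c, t) = -((c + t) + t)/4 = -(c + 2*t)/4 = -t/2 - c/4)
385*(-579 + R(-29, x(5, 7))) = 385*(-579 + (-½*7 - ¼*5)) = 385*(-579 + (-7/2 - 5/4)) = 385*(-579 - 19/4) = 385*(-2335/4) = -898975/4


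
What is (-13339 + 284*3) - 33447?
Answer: -45934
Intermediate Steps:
(-13339 + 284*3) - 33447 = (-13339 + 852) - 33447 = -12487 - 33447 = -45934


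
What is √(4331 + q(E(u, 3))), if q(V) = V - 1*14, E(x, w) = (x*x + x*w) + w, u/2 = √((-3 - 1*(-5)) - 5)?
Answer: √(4308 + 6*I*√3) ≈ 65.635 + 0.0792*I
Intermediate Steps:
u = 2*I*√3 (u = 2*√((-3 - 1*(-5)) - 5) = 2*√((-3 + 5) - 5) = 2*√(2 - 5) = 2*√(-3) = 2*(I*√3) = 2*I*√3 ≈ 3.4641*I)
E(x, w) = w + x² + w*x (E(x, w) = (x² + w*x) + w = w + x² + w*x)
q(V) = -14 + V (q(V) = V - 14 = -14 + V)
√(4331 + q(E(u, 3))) = √(4331 + (-14 + (3 + (2*I*√3)² + 3*(2*I*√3)))) = √(4331 + (-14 + (3 - 12 + 6*I*√3))) = √(4331 + (-14 + (-9 + 6*I*√3))) = √(4331 + (-23 + 6*I*√3)) = √(4308 + 6*I*√3)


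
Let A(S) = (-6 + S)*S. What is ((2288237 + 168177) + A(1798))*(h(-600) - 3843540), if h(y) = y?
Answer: -21828679900200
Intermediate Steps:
A(S) = S*(-6 + S)
((2288237 + 168177) + A(1798))*(h(-600) - 3843540) = ((2288237 + 168177) + 1798*(-6 + 1798))*(-600 - 3843540) = (2456414 + 1798*1792)*(-3844140) = (2456414 + 3222016)*(-3844140) = 5678430*(-3844140) = -21828679900200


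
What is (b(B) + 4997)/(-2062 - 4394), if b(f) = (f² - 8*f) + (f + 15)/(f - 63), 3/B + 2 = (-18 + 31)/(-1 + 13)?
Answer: -37001585/47456442 ≈ -0.77970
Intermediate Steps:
B = -36/11 (B = 3/(-2 + (-18 + 31)/(-1 + 13)) = 3/(-2 + 13/12) = 3/(-11/12) = 3*(-12/11) = -36/11 ≈ -3.2727)
b(f) = f² - 8*f + (15 + f)/(-63 + f) (b(f) = (f² - 8*f) + (15 + f)/(-63 + f) = f² - 8*f + (15 + f)/(-63 + f))
(b(B) + 4997)/(-2062 - 4394) = ((15 + (-36/11)³ - 71*(-36/11)² + 505*(-36/11))/(-63 - 36/11) + 4997)/(-2062 - 4394) = ((15 - 46656/1331 - 71*1296/121 - 18180/11)/(-729/11) + 4997)/(-6456) = (-11*(15 - 46656/1331 - 92016/121 - 18180/11)/729 + 4997)*(-1/6456) = (-11/729*(-3238647/1331) + 4997)*(-1/6456) = (1079549/29403 + 4997)*(-1/6456) = (148006340/29403)*(-1/6456) = -37001585/47456442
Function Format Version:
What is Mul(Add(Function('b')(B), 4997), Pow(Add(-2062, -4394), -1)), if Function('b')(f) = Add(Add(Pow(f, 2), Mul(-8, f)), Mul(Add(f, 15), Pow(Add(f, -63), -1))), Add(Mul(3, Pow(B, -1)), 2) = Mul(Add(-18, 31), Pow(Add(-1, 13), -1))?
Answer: Rational(-37001585, 47456442) ≈ -0.77970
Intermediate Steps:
B = Rational(-36, 11) (B = Mul(3, Pow(Add(-2, Mul(Add(-18, 31), Pow(Add(-1, 13), -1))), -1)) = Mul(3, Pow(Add(-2, Mul(13, Pow(12, -1))), -1)) = Mul(3, Pow(Add(-2, Mul(13, Rational(1, 12))), -1)) = Mul(3, Pow(Add(-2, Rational(13, 12)), -1)) = Mul(3, Pow(Rational(-11, 12), -1)) = Mul(3, Rational(-12, 11)) = Rational(-36, 11) ≈ -3.2727)
Function('b')(f) = Add(Pow(f, 2), Mul(-8, f), Mul(Pow(Add(-63, f), -1), Add(15, f))) (Function('b')(f) = Add(Add(Pow(f, 2), Mul(-8, f)), Mul(Add(15, f), Pow(Add(-63, f), -1))) = Add(Add(Pow(f, 2), Mul(-8, f)), Mul(Pow(Add(-63, f), -1), Add(15, f))) = Add(Pow(f, 2), Mul(-8, f), Mul(Pow(Add(-63, f), -1), Add(15, f))))
Mul(Add(Function('b')(B), 4997), Pow(Add(-2062, -4394), -1)) = Mul(Add(Mul(Pow(Add(-63, Rational(-36, 11)), -1), Add(15, Pow(Rational(-36, 11), 3), Mul(-71, Pow(Rational(-36, 11), 2)), Mul(505, Rational(-36, 11)))), 4997), Pow(Add(-2062, -4394), -1)) = Mul(Add(Mul(Pow(Rational(-729, 11), -1), Add(15, Rational(-46656, 1331), Mul(-71, Rational(1296, 121)), Rational(-18180, 11))), 4997), Pow(-6456, -1)) = Mul(Add(Mul(Rational(-11, 729), Add(15, Rational(-46656, 1331), Rational(-92016, 121), Rational(-18180, 11))), 4997), Rational(-1, 6456)) = Mul(Add(Mul(Rational(-11, 729), Rational(-3238647, 1331)), 4997), Rational(-1, 6456)) = Mul(Add(Rational(1079549, 29403), 4997), Rational(-1, 6456)) = Mul(Rational(148006340, 29403), Rational(-1, 6456)) = Rational(-37001585, 47456442)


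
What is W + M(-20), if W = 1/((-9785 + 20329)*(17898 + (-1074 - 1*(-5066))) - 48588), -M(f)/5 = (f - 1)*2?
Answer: 48459510121/230759572 ≈ 210.00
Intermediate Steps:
M(f) = 10 - 10*f (M(f) = -5*(f - 1)*2 = -5*(-1 + f)*2 = -5*(-2 + 2*f) = 10 - 10*f)
W = 1/230759572 (W = 1/(10544*(17898 + (-1074 + 5066)) - 48588) = 1/(10544*(17898 + 3992) - 48588) = 1/(10544*21890 - 48588) = 1/(230808160 - 48588) = 1/230759572 ≈ 4.3335e-9)
W + M(-20) = 1/230759572 + (10 - 10*(-20)) = 1/230759572 + (10 + 200) = 1/230759572 + 210 = 48459510121/230759572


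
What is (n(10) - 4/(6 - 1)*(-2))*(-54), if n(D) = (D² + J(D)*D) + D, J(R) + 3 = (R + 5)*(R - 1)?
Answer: -386532/5 ≈ -77306.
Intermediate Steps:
J(R) = -3 + (-1 + R)*(5 + R) (J(R) = -3 + (R + 5)*(R - 1) = -3 + (5 + R)*(-1 + R) = -3 + (-1 + R)*(5 + R))
n(D) = D + D² + D*(-8 + D² + 4*D) (n(D) = (D² + (-8 + D² + 4*D)*D) + D = (D² + D*(-8 + D² + 4*D)) + D = D + D² + D*(-8 + D² + 4*D))
(n(10) - 4/(6 - 1)*(-2))*(-54) = (10*(-7 + 10² + 5*10) - 4/(6 - 1)*(-2))*(-54) = (10*(-7 + 100 + 50) - 4/5*(-2))*(-54) = (10*143 - 4*⅕*(-2))*(-54) = (1430 - ⅘*(-2))*(-54) = (1430 + 8/5)*(-54) = (7158/5)*(-54) = -386532/5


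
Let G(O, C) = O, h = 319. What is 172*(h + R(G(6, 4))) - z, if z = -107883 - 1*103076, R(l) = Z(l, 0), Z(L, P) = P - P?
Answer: 265827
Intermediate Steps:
Z(L, P) = 0
R(l) = 0
z = -210959 (z = -107883 - 103076 = -210959)
172*(h + R(G(6, 4))) - z = 172*(319 + 0) - 1*(-210959) = 172*319 + 210959 = 54868 + 210959 = 265827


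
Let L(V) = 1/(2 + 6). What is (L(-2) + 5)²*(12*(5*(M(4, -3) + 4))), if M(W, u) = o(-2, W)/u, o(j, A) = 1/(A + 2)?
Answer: 596755/96 ≈ 6216.2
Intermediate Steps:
o(j, A) = 1/(2 + A)
L(V) = ⅛ (L(V) = 1/8 = ⅛)
M(W, u) = 1/(u*(2 + W)) (M(W, u) = 1/((2 + W)*u) = 1/(u*(2 + W)))
(L(-2) + 5)²*(12*(5*(M(4, -3) + 4))) = (⅛ + 5)²*(12*(5*(1/((-3)*(2 + 4)) + 4))) = (41/8)²*(12*(5*(-⅓/6 + 4))) = 1681*(12*(5*(-⅓*⅙ + 4)))/64 = 1681*(12*(5*(-1/18 + 4)))/64 = 1681*(12*(5*(71/18)))/64 = 1681*(12*(355/18))/64 = (1681/64)*(710/3) = 596755/96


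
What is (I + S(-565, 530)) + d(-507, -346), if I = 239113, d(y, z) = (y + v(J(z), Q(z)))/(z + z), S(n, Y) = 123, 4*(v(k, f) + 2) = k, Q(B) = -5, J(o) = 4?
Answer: 41387955/173 ≈ 2.3924e+5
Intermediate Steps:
v(k, f) = -2 + k/4
d(y, z) = (-1 + y)/(2*z) (d(y, z) = (y + (-2 + (¼)*4))/(z + z) = (y + (-2 + 1))/((2*z)) = (y - 1)*(1/(2*z)) = (-1 + y)*(1/(2*z)) = (-1 + y)/(2*z))
(I + S(-565, 530)) + d(-507, -346) = (239113 + 123) + (½)*(-1 - 507)/(-346) = 239236 + (½)*(-1/346)*(-508) = 239236 + 127/173 = 41387955/173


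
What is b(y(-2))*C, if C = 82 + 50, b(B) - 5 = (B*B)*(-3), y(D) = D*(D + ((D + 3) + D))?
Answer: -13596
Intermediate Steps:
y(D) = D*(3 + 3*D) (y(D) = D*(D + ((3 + D) + D)) = D*(D + (3 + 2*D)) = D*(3 + 3*D))
b(B) = 5 - 3*B**2 (b(B) = 5 + (B*B)*(-3) = 5 + B**2*(-3) = 5 - 3*B**2)
C = 132
b(y(-2))*C = (5 - 3*36*(1 - 2)**2)*132 = (5 - 3*(3*(-2)*(-1))**2)*132 = (5 - 3*6**2)*132 = (5 - 3*36)*132 = (5 - 108)*132 = -103*132 = -13596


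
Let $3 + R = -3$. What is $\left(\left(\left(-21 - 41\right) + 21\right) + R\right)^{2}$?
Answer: $2209$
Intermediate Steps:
$R = -6$ ($R = -3 - 3 = -6$)
$\left(\left(\left(-21 - 41\right) + 21\right) + R\right)^{2} = \left(\left(\left(-21 - 41\right) + 21\right) - 6\right)^{2} = \left(\left(-62 + 21\right) - 6\right)^{2} = \left(-41 - 6\right)^{2} = \left(-47\right)^{2} = 2209$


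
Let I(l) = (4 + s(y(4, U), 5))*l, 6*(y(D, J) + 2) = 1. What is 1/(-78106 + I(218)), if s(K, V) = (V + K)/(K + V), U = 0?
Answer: -1/77016 ≈ -1.2984e-5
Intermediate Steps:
y(D, J) = -11/6 (y(D, J) = -2 + (⅙)*1 = -2 + ⅙ = -11/6)
s(K, V) = 1 (s(K, V) = (K + V)/(K + V) = 1)
I(l) = 5*l (I(l) = (4 + 1)*l = 5*l)
1/(-78106 + I(218)) = 1/(-78106 + 5*218) = 1/(-78106 + 1090) = 1/(-77016) = -1/77016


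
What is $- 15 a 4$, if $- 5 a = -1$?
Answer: $-12$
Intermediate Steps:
$a = \frac{1}{5}$ ($a = \left(- \frac{1}{5}\right) \left(-1\right) = \frac{1}{5} \approx 0.2$)
$- 15 a 4 = \left(-15\right) \frac{1}{5} \cdot 4 = \left(-3\right) 4 = -12$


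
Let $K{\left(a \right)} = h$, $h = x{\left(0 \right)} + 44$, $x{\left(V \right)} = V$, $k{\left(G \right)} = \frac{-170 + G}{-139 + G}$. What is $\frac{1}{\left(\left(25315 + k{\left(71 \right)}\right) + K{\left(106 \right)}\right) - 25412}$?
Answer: $- \frac{68}{3505} \approx -0.019401$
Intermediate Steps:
$k{\left(G \right)} = \frac{-170 + G}{-139 + G}$
$h = 44$ ($h = 0 + 44 = 44$)
$K{\left(a \right)} = 44$
$\frac{1}{\left(\left(25315 + k{\left(71 \right)}\right) + K{\left(106 \right)}\right) - 25412} = \frac{1}{\left(\left(25315 + \frac{-170 + 71}{-139 + 71}\right) + 44\right) - 25412} = \frac{1}{\left(\left(25315 + \frac{1}{-68} \left(-99\right)\right) + 44\right) - 25412} = \frac{1}{\left(\left(25315 - - \frac{99}{68}\right) + 44\right) - 25412} = \frac{1}{\left(\left(25315 + \frac{99}{68}\right) + 44\right) - 25412} = \frac{1}{\left(\frac{1721519}{68} + 44\right) - 25412} = \frac{1}{\frac{1724511}{68} - 25412} = \frac{1}{- \frac{3505}{68}} = - \frac{68}{3505}$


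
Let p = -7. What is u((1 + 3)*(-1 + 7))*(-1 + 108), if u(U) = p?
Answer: -749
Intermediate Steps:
u(U) = -7
u((1 + 3)*(-1 + 7))*(-1 + 108) = -7*(-1 + 108) = -7*107 = -749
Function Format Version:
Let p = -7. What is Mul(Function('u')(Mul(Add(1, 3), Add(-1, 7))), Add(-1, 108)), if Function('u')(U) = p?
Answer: -749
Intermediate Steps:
Function('u')(U) = -7
Mul(Function('u')(Mul(Add(1, 3), Add(-1, 7))), Add(-1, 108)) = Mul(-7, Add(-1, 108)) = Mul(-7, 107) = -749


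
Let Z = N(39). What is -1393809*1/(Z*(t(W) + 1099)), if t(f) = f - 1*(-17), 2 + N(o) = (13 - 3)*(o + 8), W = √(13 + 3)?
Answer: -464603/174720 ≈ -2.6591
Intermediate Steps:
W = 4 (W = √16 = 4)
N(o) = 78 + 10*o (N(o) = -2 + (13 - 3)*(o + 8) = -2 + 10*(8 + o) = -2 + (80 + 10*o) = 78 + 10*o)
Z = 468 (Z = 78 + 10*39 = 78 + 390 = 468)
t(f) = 17 + f (t(f) = f + 17 = 17 + f)
-1393809*1/(Z*(t(W) + 1099)) = -1393809*1/(468*((17 + 4) + 1099)) = -1393809*1/(468*(21 + 1099)) = -1393809/(1120*468) = -1393809/524160 = -1393809*1/524160 = -464603/174720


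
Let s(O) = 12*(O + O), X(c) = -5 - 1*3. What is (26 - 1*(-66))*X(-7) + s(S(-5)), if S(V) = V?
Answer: -856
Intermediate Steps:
X(c) = -8 (X(c) = -5 - 3 = -8)
s(O) = 24*O (s(O) = 12*(2*O) = 24*O)
(26 - 1*(-66))*X(-7) + s(S(-5)) = (26 - 1*(-66))*(-8) + 24*(-5) = (26 + 66)*(-8) - 120 = 92*(-8) - 120 = -736 - 120 = -856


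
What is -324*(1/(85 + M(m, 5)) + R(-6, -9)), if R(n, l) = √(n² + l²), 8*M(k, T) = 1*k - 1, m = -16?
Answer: -864/221 - 972*√13 ≈ -3508.5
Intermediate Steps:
M(k, T) = -⅛ + k/8 (M(k, T) = (1*k - 1)/8 = (k - 1)/8 = (-1 + k)/8 = -⅛ + k/8)
R(n, l) = √(l² + n²)
-324*(1/(85 + M(m, 5)) + R(-6, -9)) = -324*(1/(85 + (-⅛ + (⅛)*(-16))) + √((-9)² + (-6)²)) = -324*(1/(85 + (-⅛ - 2)) + √(81 + 36)) = -324*(1/(85 - 17/8) + √117) = -324*(1/(663/8) + 3*√13) = -324*(8/663 + 3*√13) = -864/221 - 972*√13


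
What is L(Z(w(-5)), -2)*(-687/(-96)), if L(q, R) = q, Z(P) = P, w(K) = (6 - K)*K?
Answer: -12595/32 ≈ -393.59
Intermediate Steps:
w(K) = K*(6 - K)
L(Z(w(-5)), -2)*(-687/(-96)) = (-5*(6 - 1*(-5)))*(-687/(-96)) = (-5*(6 + 5))*(-687*(-1)/96) = (-5*11)*(-1*(-229/32)) = -55*229/32 = -12595/32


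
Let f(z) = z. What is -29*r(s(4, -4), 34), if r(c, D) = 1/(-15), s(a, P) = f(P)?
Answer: 29/15 ≈ 1.9333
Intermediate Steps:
s(a, P) = P
r(c, D) = -1/15
-29*r(s(4, -4), 34) = -29*(-1)/15 = -1*(-29/15) = 29/15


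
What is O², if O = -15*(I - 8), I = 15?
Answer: 11025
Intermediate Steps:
O = -105 (O = -15*(15 - 8) = -15*7 = -105)
O² = (-105)² = 11025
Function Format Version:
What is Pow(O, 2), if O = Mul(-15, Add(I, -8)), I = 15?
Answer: 11025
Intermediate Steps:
O = -105 (O = Mul(-15, Add(15, -8)) = Mul(-15, 7) = -105)
Pow(O, 2) = Pow(-105, 2) = 11025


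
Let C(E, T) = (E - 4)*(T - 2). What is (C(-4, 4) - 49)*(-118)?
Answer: 7670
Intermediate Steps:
C(E, T) = (-4 + E)*(-2 + T)
(C(-4, 4) - 49)*(-118) = ((8 - 4*4 - 2*(-4) - 4*4) - 49)*(-118) = ((8 - 16 + 8 - 16) - 49)*(-118) = (-16 - 49)*(-118) = -65*(-118) = 7670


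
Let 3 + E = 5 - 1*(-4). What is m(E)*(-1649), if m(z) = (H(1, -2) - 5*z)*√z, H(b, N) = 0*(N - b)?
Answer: 49470*√6 ≈ 1.2118e+5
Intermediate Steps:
H(b, N) = 0
E = 6 (E = -3 + (5 - 1*(-4)) = -3 + (5 + 4) = -3 + 9 = 6)
m(z) = -5*z^(3/2) (m(z) = (0 - 5*z)*√z = (-5*z)*√z = -5*z^(3/2))
m(E)*(-1649) = -30*√6*(-1649) = 49470*√6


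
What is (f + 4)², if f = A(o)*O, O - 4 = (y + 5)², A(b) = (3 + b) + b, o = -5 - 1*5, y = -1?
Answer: 112896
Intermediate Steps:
o = -10 (o = -5 - 5 = -10)
A(b) = 3 + 2*b
O = 20 (O = 4 + (-1 + 5)² = 4 + 4² = 4 + 16 = 20)
f = -340 (f = (3 + 2*(-10))*20 = (3 - 20)*20 = -17*20 = -340)
(f + 4)² = (-340 + 4)² = (-336)² = 112896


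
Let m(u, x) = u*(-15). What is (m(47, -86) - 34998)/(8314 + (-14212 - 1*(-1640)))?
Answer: 35703/4258 ≈ 8.3849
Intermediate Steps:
m(u, x) = -15*u
(m(47, -86) - 34998)/(8314 + (-14212 - 1*(-1640))) = (-15*47 - 34998)/(8314 + (-14212 - 1*(-1640))) = (-705 - 34998)/(8314 + (-14212 + 1640)) = -35703/(8314 - 12572) = -35703/(-4258) = -35703*(-1/4258) = 35703/4258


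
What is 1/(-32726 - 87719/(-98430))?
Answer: -98430/3221132461 ≈ -3.0558e-5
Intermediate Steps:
1/(-32726 - 87719/(-98430)) = 1/(-32726 - 87719*(-1/98430)) = 1/(-32726 + 87719/98430) = 1/(-3221132461/98430) = -98430/3221132461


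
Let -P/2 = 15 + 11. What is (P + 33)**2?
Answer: 361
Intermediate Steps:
P = -52 (P = -2*(15 + 11) = -2*26 = -52)
(P + 33)**2 = (-52 + 33)**2 = (-19)**2 = 361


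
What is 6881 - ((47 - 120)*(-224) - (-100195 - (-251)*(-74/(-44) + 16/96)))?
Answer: -3603667/33 ≈ -1.0920e+5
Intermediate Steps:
6881 - ((47 - 120)*(-224) - (-100195 - (-251)*(-74/(-44) + 16/96))) = 6881 - (-73*(-224) - (-100195 - (-251)*(-74*(-1/44) + 16*(1/96)))) = 6881 - (16352 - (-100195 - (-251)*(37/22 + ⅙))) = 6881 - (16352 - (-100195 - (-251)*61/33)) = 6881 - (16352 - (-100195 - 1*(-15311/33))) = 6881 - (16352 - (-100195 + 15311/33)) = 6881 - (16352 - 1*(-3291124/33)) = 6881 - (16352 + 3291124/33) = 6881 - 1*3830740/33 = 6881 - 3830740/33 = -3603667/33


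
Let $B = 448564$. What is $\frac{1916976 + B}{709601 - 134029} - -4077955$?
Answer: $\frac{586789770200}{143893} \approx 4.078 \cdot 10^{6}$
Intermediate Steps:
$\frac{1916976 + B}{709601 - 134029} - -4077955 = \frac{1916976 + 448564}{709601 - 134029} - -4077955 = \frac{2365540}{575572} + 4077955 = 2365540 \cdot \frac{1}{575572} + 4077955 = \frac{591385}{143893} + 4077955 = \frac{586789770200}{143893}$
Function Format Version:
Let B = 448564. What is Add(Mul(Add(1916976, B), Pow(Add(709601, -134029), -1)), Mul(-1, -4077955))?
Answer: Rational(586789770200, 143893) ≈ 4.0780e+6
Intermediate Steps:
Add(Mul(Add(1916976, B), Pow(Add(709601, -134029), -1)), Mul(-1, -4077955)) = Add(Mul(Add(1916976, 448564), Pow(Add(709601, -134029), -1)), Mul(-1, -4077955)) = Add(Mul(2365540, Pow(575572, -1)), 4077955) = Add(Mul(2365540, Rational(1, 575572)), 4077955) = Add(Rational(591385, 143893), 4077955) = Rational(586789770200, 143893)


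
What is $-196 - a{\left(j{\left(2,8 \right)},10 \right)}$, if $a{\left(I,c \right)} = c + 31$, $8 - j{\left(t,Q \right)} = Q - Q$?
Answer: $-237$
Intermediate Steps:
$j{\left(t,Q \right)} = 8$ ($j{\left(t,Q \right)} = 8 - \left(Q - Q\right) = 8 - 0 = 8 + 0 = 8$)
$a{\left(I,c \right)} = 31 + c$
$-196 - a{\left(j{\left(2,8 \right)},10 \right)} = -196 - \left(31 + 10\right) = -196 - 41 = -237$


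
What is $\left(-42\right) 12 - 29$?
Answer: $-533$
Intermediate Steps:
$\left(-42\right) 12 - 29 = -504 - 29 = -533$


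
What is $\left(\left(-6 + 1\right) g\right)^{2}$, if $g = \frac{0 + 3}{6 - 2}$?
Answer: $\frac{225}{16} \approx 14.063$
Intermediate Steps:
$g = \frac{3}{4} \approx 0.75$
$\left(\left(-6 + 1\right) g\right)^{2} = \left(\left(-6 + 1\right) \frac{3}{4}\right)^{2} = \left(\left(-5\right) \frac{3}{4}\right)^{2} = \left(- \frac{15}{4}\right)^{2} = \frac{225}{16}$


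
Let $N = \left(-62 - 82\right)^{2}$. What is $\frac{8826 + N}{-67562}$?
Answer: $- \frac{14781}{33781} \approx -0.43755$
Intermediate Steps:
$N = 20736$ ($N = \left(-144\right)^{2} = 20736$)
$\frac{8826 + N}{-67562} = \frac{8826 + 20736}{-67562} = 29562 \left(- \frac{1}{67562}\right) = - \frac{14781}{33781}$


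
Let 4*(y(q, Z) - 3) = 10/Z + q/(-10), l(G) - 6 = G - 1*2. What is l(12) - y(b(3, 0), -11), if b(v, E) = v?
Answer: 5853/440 ≈ 13.302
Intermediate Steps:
l(G) = 4 + G (l(G) = 6 + (G - 1*2) = 6 + (G - 2) = 6 + (-2 + G) = 4 + G)
y(q, Z) = 3 - q/40 + 5/(2*Z) (y(q, Z) = 3 + (10/Z + q/(-10))/4 = 3 + (10/Z + q*(-⅒))/4 = 3 + (10/Z - q/10)/4 = 3 + (-q/40 + 5/(2*Z)) = 3 - q/40 + 5/(2*Z))
l(12) - y(b(3, 0), -11) = (4 + 12) - (100 - 1*(-11)*(-120 + 3))/(40*(-11)) = 16 - (-1)*(100 - 1*(-11)*(-117))/(40*11) = 16 - (-1)*(100 - 1287)/(40*11) = 16 - (-1)*(-1187)/(40*11) = 16 - 1*1187/440 = 16 - 1187/440 = 5853/440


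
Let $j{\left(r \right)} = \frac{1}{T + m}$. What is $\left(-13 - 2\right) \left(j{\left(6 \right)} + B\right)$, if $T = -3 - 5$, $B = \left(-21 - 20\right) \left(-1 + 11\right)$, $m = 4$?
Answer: $\frac{24615}{4} \approx 6153.8$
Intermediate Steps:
$B = -410$ ($B = \left(-41\right) 10 = -410$)
$T = -8$ ($T = -3 - 5 = -8$)
$j{\left(r \right)} = - \frac{1}{4}$ ($j{\left(r \right)} = \frac{1}{-8 + 4} = \frac{1}{-4} = - \frac{1}{4}$)
$\left(-13 - 2\right) \left(j{\left(6 \right)} + B\right) = \left(-13 - 2\right) \left(- \frac{1}{4} - 410\right) = \left(-13 - 2\right) \left(- \frac{1641}{4}\right) = \left(-15\right) \left(- \frac{1641}{4}\right) = \frac{24615}{4}$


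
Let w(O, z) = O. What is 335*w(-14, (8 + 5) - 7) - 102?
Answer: -4792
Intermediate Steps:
335*w(-14, (8 + 5) - 7) - 102 = 335*(-14) - 102 = -4690 - 102 = -4792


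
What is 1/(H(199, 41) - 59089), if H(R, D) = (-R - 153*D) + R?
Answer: -1/65362 ≈ -1.5299e-5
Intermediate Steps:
H(R, D) = -153*D
1/(H(199, 41) - 59089) = 1/(-153*41 - 59089) = 1/(-6273 - 59089) = 1/(-65362) = -1/65362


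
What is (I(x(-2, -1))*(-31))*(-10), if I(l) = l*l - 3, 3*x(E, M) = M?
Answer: -8060/9 ≈ -895.56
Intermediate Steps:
x(E, M) = M/3
I(l) = -3 + l² (I(l) = l² - 3 = -3 + l²)
(I(x(-2, -1))*(-31))*(-10) = ((-3 + ((⅓)*(-1))²)*(-31))*(-10) = ((-3 + (-⅓)²)*(-31))*(-10) = ((-3 + ⅑)*(-31))*(-10) = -26/9*(-31)*(-10) = (806/9)*(-10) = -8060/9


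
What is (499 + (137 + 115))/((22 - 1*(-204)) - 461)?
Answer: -751/235 ≈ -3.1957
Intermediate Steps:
(499 + (137 + 115))/((22 - 1*(-204)) - 461) = (499 + 252)/((22 + 204) - 461) = 751/(226 - 461) = 751/(-235) = 751*(-1/235) = -751/235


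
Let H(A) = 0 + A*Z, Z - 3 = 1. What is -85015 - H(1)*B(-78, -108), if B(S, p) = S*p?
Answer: -118711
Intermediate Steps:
Z = 4 (Z = 3 + 1 = 4)
H(A) = 4*A (H(A) = 0 + A*4 = 0 + 4*A = 4*A)
-85015 - H(1)*B(-78, -108) = -85015 - 4*1*(-78*(-108)) = -85015 - 4*8424 = -85015 - 1*33696 = -85015 - 33696 = -118711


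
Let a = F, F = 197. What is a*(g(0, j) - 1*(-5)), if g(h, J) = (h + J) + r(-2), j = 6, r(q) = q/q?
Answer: 2364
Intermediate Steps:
r(q) = 1
g(h, J) = 1 + J + h (g(h, J) = (h + J) + 1 = (J + h) + 1 = 1 + J + h)
a = 197
a*(g(0, j) - 1*(-5)) = 197*((1 + 6 + 0) - 1*(-5)) = 197*(7 + 5) = 197*12 = 2364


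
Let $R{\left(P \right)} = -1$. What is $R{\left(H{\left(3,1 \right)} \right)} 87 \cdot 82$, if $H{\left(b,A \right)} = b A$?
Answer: $-7134$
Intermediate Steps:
$H{\left(b,A \right)} = A b$
$R{\left(H{\left(3,1 \right)} \right)} 87 \cdot 82 = \left(-1\right) 87 \cdot 82 = \left(-87\right) 82 = -7134$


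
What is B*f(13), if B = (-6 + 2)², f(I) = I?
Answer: 208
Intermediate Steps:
B = 16 (B = (-4)² = 16)
B*f(13) = 16*13 = 208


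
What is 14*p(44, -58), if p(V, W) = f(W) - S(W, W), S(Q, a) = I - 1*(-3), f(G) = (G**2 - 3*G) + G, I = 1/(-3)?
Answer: 146048/3 ≈ 48683.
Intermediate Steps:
I = -1/3 ≈ -0.33333
f(G) = G**2 - 2*G
S(Q, a) = 8/3 (S(Q, a) = -1/3 - 1*(-3) = -1/3 + 3 = 8/3)
p(V, W) = -8/3 + W*(-2 + W) (p(V, W) = W*(-2 + W) - 1*8/3 = W*(-2 + W) - 8/3 = -8/3 + W*(-2 + W))
14*p(44, -58) = 14*(-8/3 - 58*(-2 - 58)) = 14*(-8/3 - 58*(-60)) = 14*(-8/3 + 3480) = 14*(10432/3) = 146048/3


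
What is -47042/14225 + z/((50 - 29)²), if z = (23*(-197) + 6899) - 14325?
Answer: -190833847/6273225 ≈ -30.420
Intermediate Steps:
z = -11957 (z = (-4531 + 6899) - 14325 = 2368 - 14325 = -11957)
-47042/14225 + z/((50 - 29)²) = -47042/14225 - 11957/(50 - 29)² = -47042*1/14225 - 11957/(21²) = -47042/14225 - 11957/441 = -190833847/6273225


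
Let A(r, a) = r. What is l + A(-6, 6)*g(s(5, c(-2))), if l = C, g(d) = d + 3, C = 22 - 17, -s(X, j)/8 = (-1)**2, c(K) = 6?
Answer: 35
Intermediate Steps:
s(X, j) = -8 (s(X, j) = -8*(-1)**2 = -8*1 = -8)
C = 5
g(d) = 3 + d
l = 5
l + A(-6, 6)*g(s(5, c(-2))) = 5 - 6*(3 - 8) = 5 - 6*(-5) = 5 + 30 = 35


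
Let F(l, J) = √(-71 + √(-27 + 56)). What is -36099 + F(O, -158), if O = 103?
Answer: -36099 + I*√(71 - √29) ≈ -36099.0 + 8.1003*I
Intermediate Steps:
F(l, J) = √(-71 + √29)
-36099 + F(O, -158) = -36099 + √(-71 + √29)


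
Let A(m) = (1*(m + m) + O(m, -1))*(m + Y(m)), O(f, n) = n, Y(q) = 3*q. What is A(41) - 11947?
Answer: 1337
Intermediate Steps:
A(m) = 4*m*(-1 + 2*m) (A(m) = (1*(m + m) - 1)*(m + 3*m) = (1*(2*m) - 1)*(4*m) = (2*m - 1)*(4*m) = (-1 + 2*m)*(4*m) = 4*m*(-1 + 2*m))
A(41) - 11947 = 4*41*(-1 + 2*41) - 11947 = 4*41*(-1 + 82) - 11947 = 4*41*81 - 11947 = 13284 - 11947 = 1337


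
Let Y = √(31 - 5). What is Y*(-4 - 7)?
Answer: -11*√26 ≈ -56.089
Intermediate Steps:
Y = √26 ≈ 5.0990
Y*(-4 - 7) = √26*(-4 - 7) = √26*(-11) = -11*√26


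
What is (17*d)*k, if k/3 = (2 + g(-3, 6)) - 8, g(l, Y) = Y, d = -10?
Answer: 0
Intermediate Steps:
k = 0 (k = 3*((2 + 6) - 8) = 3*(8 - 8) = 3*0 = 0)
(17*d)*k = (17*(-10))*0 = -170*0 = 0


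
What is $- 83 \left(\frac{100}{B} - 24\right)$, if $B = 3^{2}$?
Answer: $\frac{9628}{9} \approx 1069.8$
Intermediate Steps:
$B = 9$
$- 83 \left(\frac{100}{B} - 24\right) = - 83 \left(\frac{100}{9} - 24\right) = \left(-83\right) \left(- \frac{116}{9}\right) = \frac{9628}{9}$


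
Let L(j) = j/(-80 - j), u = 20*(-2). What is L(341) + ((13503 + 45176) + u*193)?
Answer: 21453398/421 ≈ 50958.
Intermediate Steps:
u = -40
L(341) + ((13503 + 45176) + u*193) = -1*341/(80 + 341) + ((13503 + 45176) - 40*193) = -1*341/421 + (58679 - 7720) = -1*341*1/421 + 50959 = -341/421 + 50959 = 21453398/421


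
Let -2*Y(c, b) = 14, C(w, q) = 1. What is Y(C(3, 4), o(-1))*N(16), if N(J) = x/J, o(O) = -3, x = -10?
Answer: 35/8 ≈ 4.3750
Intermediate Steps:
N(J) = -10/J
Y(c, b) = -7 (Y(c, b) = -1/2*14 = -7)
Y(C(3, 4), o(-1))*N(16) = -(-70)/16 = -7*(-5/8) = 35/8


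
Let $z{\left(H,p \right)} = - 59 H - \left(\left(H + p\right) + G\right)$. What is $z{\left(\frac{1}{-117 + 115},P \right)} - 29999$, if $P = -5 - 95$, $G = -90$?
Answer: $-29779$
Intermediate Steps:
$P = -100$
$z{\left(H,p \right)} = 90 - p - 60 H$ ($z{\left(H,p \right)} = - 59 H - \left(\left(H + p\right) - 90\right) = - 59 H - \left(-90 + H + p\right) = 90 - p - 60 H$)
$z{\left(\frac{1}{-117 + 115},P \right)} - 29999 = \left(90 - -100 - \frac{60}{-117 + 115}\right) - 29999 = \left(90 + 100 - \frac{60}{-2}\right) - 29999 = \left(90 + 100 - -30\right) - 29999 = \left(90 + 100 + 30\right) - 29999 = 220 - 29999 = -29779$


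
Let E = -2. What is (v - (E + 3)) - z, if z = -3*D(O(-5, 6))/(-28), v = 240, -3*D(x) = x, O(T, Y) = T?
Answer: 6687/28 ≈ 238.82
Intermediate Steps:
D(x) = -x/3
z = 5/28 (z = -3*(-⅓*(-5))/(-28) = -5*(-1)/28 = -3*(-5/84) = 5/28 ≈ 0.17857)
(v - (E + 3)) - z = (240 - (-2 + 3)) - 1*5/28 = (240 - 1) - 5/28 = 239 - 5/28 = 6687/28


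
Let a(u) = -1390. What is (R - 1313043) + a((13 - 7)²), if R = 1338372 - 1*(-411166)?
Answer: 435105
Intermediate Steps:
R = 1749538 (R = 1338372 + 411166 = 1749538)
(R - 1313043) + a((13 - 7)²) = (1749538 - 1313043) - 1390 = 436495 - 1390 = 435105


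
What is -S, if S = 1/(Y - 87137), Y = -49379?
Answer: 1/136516 ≈ 7.3252e-6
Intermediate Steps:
S = -1/136516 (S = 1/(-49379 - 87137) = 1/(-136516) = -1/136516 ≈ -7.3252e-6)
-S = -1*(-1/136516) = 1/136516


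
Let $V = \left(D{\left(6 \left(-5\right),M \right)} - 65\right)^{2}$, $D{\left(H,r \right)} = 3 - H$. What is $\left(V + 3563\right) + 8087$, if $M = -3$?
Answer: $12674$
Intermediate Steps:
$V = 1024$ ($V = \left(\left(3 - 6 \left(-5\right)\right) - 65\right)^{2} = \left(\left(3 - -30\right) - 65\right)^{2} = \left(\left(3 + 30\right) - 65\right)^{2} = \left(33 - 65\right)^{2} = \left(-32\right)^{2} = 1024$)
$\left(V + 3563\right) + 8087 = \left(1024 + 3563\right) + 8087 = 4587 + 8087 = 12674$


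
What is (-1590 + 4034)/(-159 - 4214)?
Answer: -2444/4373 ≈ -0.55888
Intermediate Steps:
(-1590 + 4034)/(-159 - 4214) = 2444/(-4373) = 2444*(-1/4373) = -2444/4373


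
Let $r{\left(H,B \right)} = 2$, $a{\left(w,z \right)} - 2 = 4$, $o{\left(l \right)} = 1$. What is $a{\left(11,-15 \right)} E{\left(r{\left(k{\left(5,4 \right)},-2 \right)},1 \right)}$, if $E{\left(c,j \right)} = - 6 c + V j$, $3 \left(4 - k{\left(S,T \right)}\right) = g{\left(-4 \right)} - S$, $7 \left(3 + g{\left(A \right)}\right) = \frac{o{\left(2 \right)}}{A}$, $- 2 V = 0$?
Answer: $-72$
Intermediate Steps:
$V = 0$ ($V = \left(- \frac{1}{2}\right) 0 = 0$)
$g{\left(A \right)} = -3 + \frac{1}{7 A}$ ($g{\left(A \right)} = -3 + \frac{1 \frac{1}{A}}{7} = -3 + \frac{1}{7 A}$)
$a{\left(w,z \right)} = 6$ ($a{\left(w,z \right)} = 2 + 4 = 6$)
$k{\left(S,T \right)} = \frac{421}{84} + \frac{S}{3}$ ($k{\left(S,T \right)} = 4 - \frac{\left(-3 + \frac{1}{7 \left(-4\right)}\right) - S}{3} = 4 - \frac{\left(-3 + \frac{1}{7} \left(- \frac{1}{4}\right)\right) - S}{3} = 4 - \frac{\left(-3 - \frac{1}{28}\right) - S}{3} = 4 - \frac{- \frac{85}{28} - S}{3} = 4 + \left(\frac{85}{84} + \frac{S}{3}\right) = \frac{421}{84} + \frac{S}{3}$)
$E{\left(c,j \right)} = - 6 c$ ($E{\left(c,j \right)} = - 6 c + 0 j = - 6 c + 0 = - 6 c$)
$a{\left(11,-15 \right)} E{\left(r{\left(k{\left(5,4 \right)},-2 \right)},1 \right)} = 6 \left(\left(-6\right) 2\right) = 6 \left(-12\right) = -72$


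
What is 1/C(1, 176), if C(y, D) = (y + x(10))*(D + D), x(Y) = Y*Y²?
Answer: 1/352352 ≈ 2.8381e-6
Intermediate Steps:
x(Y) = Y³
C(y, D) = 2*D*(1000 + y) (C(y, D) = (y + 10³)*(D + D) = (y + 1000)*(2*D) = (1000 + y)*(2*D) = 2*D*(1000 + y))
1/C(1, 176) = 1/(2*176*(1000 + 1)) = 1/(2*176*1001) = 1/352352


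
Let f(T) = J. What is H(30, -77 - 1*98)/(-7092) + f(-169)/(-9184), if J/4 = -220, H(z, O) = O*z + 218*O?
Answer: 6325415/1017702 ≈ 6.2154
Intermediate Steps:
H(z, O) = 218*O + O*z
J = -880 (J = 4*(-220) = -880)
f(T) = -880
H(30, -77 - 1*98)/(-7092) + f(-169)/(-9184) = ((-77 - 1*98)*(218 + 30))/(-7092) - 880/(-9184) = ((-77 - 98)*248)*(-1/7092) - 880*(-1/9184) = -175*248*(-1/7092) + 55/574 = -43400*(-1/7092) + 55/574 = 10850/1773 + 55/574 = 6325415/1017702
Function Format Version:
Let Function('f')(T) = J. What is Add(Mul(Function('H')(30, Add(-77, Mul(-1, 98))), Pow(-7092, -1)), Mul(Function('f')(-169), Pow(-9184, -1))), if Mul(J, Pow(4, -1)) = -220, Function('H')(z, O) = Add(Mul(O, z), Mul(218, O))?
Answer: Rational(6325415, 1017702) ≈ 6.2154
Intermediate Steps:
Function('H')(z, O) = Add(Mul(218, O), Mul(O, z))
J = -880 (J = Mul(4, -220) = -880)
Function('f')(T) = -880
Add(Mul(Function('H')(30, Add(-77, Mul(-1, 98))), Pow(-7092, -1)), Mul(Function('f')(-169), Pow(-9184, -1))) = Add(Mul(Mul(Add(-77, Mul(-1, 98)), Add(218, 30)), Pow(-7092, -1)), Mul(-880, Pow(-9184, -1))) = Add(Mul(Mul(Add(-77, -98), 248), Rational(-1, 7092)), Mul(-880, Rational(-1, 9184))) = Add(Mul(Mul(-175, 248), Rational(-1, 7092)), Rational(55, 574)) = Add(Mul(-43400, Rational(-1, 7092)), Rational(55, 574)) = Add(Rational(10850, 1773), Rational(55, 574)) = Rational(6325415, 1017702)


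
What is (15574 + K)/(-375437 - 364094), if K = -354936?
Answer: 339362/739531 ≈ 0.45889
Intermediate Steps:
(15574 + K)/(-375437 - 364094) = (15574 - 354936)/(-375437 - 364094) = -339362/(-739531) = -339362*(-1/739531) = 339362/739531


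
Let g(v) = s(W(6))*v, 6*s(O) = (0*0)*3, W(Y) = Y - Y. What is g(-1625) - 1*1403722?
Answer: -1403722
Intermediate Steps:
W(Y) = 0
s(O) = 0 (s(O) = ((0*0)*3)/6 = (0*3)/6 = (⅙)*0 = 0)
g(v) = 0 (g(v) = 0*v = 0)
g(-1625) - 1*1403722 = 0 - 1*1403722 = 0 - 1403722 = -1403722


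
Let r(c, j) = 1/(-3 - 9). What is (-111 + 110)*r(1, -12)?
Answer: 1/12 ≈ 0.083333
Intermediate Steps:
r(c, j) = -1/12 (r(c, j) = 1/(-12) = -1/12)
(-111 + 110)*r(1, -12) = (-111 + 110)*(-1/12) = -1*(-1/12) = 1/12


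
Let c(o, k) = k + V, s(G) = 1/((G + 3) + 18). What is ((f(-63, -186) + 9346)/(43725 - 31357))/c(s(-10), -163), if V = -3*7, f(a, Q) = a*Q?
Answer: -2633/284464 ≈ -0.0092560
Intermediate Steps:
f(a, Q) = Q*a
V = -21
s(G) = 1/(21 + G) (s(G) = 1/((3 + G) + 18) = 1/(21 + G))
c(o, k) = -21 + k (c(o, k) = k - 21 = -21 + k)
((f(-63, -186) + 9346)/(43725 - 31357))/c(s(-10), -163) = ((-186*(-63) + 9346)/(43725 - 31357))/(-21 - 163) = ((11718 + 9346)/12368)/(-184) = (21064*(1/12368))*(-1/184) = (2633/1546)*(-1/184) = -2633/284464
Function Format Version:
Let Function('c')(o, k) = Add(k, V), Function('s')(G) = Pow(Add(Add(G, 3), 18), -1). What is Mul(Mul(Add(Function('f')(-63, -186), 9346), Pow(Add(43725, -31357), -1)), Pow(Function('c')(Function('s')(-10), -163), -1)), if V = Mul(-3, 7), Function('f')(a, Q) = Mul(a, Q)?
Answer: Rational(-2633, 284464) ≈ -0.0092560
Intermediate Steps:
Function('f')(a, Q) = Mul(Q, a)
V = -21
Function('s')(G) = Pow(Add(21, G), -1) (Function('s')(G) = Pow(Add(Add(3, G), 18), -1) = Pow(Add(21, G), -1))
Function('c')(o, k) = Add(-21, k) (Function('c')(o, k) = Add(k, -21) = Add(-21, k))
Mul(Mul(Add(Function('f')(-63, -186), 9346), Pow(Add(43725, -31357), -1)), Pow(Function('c')(Function('s')(-10), -163), -1)) = Mul(Mul(Add(Mul(-186, -63), 9346), Pow(Add(43725, -31357), -1)), Pow(Add(-21, -163), -1)) = Mul(Mul(Add(11718, 9346), Pow(12368, -1)), Pow(-184, -1)) = Mul(Mul(21064, Rational(1, 12368)), Rational(-1, 184)) = Mul(Rational(2633, 1546), Rational(-1, 184)) = Rational(-2633, 284464)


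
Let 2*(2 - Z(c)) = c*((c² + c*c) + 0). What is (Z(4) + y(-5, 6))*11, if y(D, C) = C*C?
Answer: -286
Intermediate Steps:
y(D, C) = C²
Z(c) = 2 - c³ (Z(c) = 2 - c*((c² + c*c) + 0)/2 = 2 - c*((c² + c²) + 0)/2 = 2 - c*(2*c² + 0)/2 = 2 - c*2*c²/2 = 2 - c³)
(Z(4) + y(-5, 6))*11 = ((2 - 1*4³) + 6²)*11 = ((2 - 1*64) + 36)*11 = ((2 - 64) + 36)*11 = (-62 + 36)*11 = -26*11 = -286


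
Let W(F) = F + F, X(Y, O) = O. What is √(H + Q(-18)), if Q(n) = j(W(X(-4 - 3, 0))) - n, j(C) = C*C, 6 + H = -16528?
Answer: 2*I*√4129 ≈ 128.51*I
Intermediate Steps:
H = -16534 (H = -6 - 16528 = -16534)
W(F) = 2*F
j(C) = C²
Q(n) = -n (Q(n) = (2*0)² - n = 0² - n = 0 - n = -n)
√(H + Q(-18)) = √(-16534 - 1*(-18)) = √(-16534 + 18) = √(-16516) = 2*I*√4129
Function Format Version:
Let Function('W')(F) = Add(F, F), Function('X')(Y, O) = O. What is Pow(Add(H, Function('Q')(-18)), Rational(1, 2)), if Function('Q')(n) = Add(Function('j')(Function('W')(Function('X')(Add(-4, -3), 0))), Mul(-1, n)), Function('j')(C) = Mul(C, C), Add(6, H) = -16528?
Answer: Mul(2, I, Pow(4129, Rational(1, 2))) ≈ Mul(128.51, I)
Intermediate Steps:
H = -16534 (H = Add(-6, -16528) = -16534)
Function('W')(F) = Mul(2, F)
Function('j')(C) = Pow(C, 2)
Function('Q')(n) = Mul(-1, n) (Function('Q')(n) = Add(Pow(Mul(2, 0), 2), Mul(-1, n)) = Add(Pow(0, 2), Mul(-1, n)) = Add(0, Mul(-1, n)) = Mul(-1, n))
Pow(Add(H, Function('Q')(-18)), Rational(1, 2)) = Pow(Add(-16534, Mul(-1, -18)), Rational(1, 2)) = Pow(Add(-16534, 18), Rational(1, 2)) = Pow(-16516, Rational(1, 2)) = Mul(2, I, Pow(4129, Rational(1, 2)))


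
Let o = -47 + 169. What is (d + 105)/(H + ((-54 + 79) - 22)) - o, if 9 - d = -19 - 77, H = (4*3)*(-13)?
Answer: -6292/51 ≈ -123.37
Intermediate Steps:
H = -156 (H = 12*(-13) = -156)
o = 122
d = 105 (d = 9 - (-19 - 77) = 9 - 1*(-96) = 9 + 96 = 105)
(d + 105)/(H + ((-54 + 79) - 22)) - o = (105 + 105)/(-156 + ((-54 + 79) - 22)) - 1*122 = 210/(-156 + (25 - 22)) - 122 = 210/(-156 + 3) - 122 = 210/(-153) - 122 = 210*(-1/153) - 122 = -70/51 - 122 = -6292/51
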